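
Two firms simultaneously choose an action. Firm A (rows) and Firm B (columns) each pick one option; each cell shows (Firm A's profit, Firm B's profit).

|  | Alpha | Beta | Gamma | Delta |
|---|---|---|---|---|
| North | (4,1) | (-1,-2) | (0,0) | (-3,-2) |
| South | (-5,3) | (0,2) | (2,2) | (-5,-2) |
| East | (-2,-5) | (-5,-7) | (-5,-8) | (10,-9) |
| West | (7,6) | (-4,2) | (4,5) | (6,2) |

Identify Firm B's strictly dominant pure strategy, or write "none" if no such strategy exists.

Alpha

Alpha vs Beta: North: 1>-2, South: 3>2, East: -5>-7, West: 6>2.
Alpha vs Gamma: North: 1>0, South: 3>2, East: -5>-8, West: 6>5.
Alpha vs Delta: North: 1>-2, South: 3>-2, East: -5>-9, West: 6>2.
Alpha strictly beats every other strategy against every opponent action, so it is strictly dominant.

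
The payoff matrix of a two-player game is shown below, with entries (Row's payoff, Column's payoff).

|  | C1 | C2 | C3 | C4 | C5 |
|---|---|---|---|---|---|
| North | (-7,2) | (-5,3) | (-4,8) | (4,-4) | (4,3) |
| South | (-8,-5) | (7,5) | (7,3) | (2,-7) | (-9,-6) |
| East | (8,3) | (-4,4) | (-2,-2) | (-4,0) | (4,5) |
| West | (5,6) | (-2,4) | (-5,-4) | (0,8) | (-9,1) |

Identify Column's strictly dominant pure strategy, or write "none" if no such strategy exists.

C1 fails to dominate C2 at North (2<3).
C2 fails to dominate C1 at West (4<6).
C3 fails to dominate C1 at East (-2<3).
C4 fails to dominate C1 at North (-4<2).
C5 fails to dominate C1 at South (-6<-5).
No single strategy dominates all the others.

none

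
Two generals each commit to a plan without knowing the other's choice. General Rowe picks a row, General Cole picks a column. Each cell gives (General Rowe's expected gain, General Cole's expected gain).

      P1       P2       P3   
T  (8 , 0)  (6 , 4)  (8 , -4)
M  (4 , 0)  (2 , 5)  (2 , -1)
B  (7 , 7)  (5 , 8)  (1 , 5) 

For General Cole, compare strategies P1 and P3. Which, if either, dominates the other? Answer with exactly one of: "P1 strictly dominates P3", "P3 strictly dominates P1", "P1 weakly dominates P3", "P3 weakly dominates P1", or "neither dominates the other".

P1 strictly dominates P3

Compare P1 to P3 across every action of General Rowe: T: 0>-4, M: 0>-1, B: 7>5.
Every comparison favours P1, so P1 strictly dominates P3.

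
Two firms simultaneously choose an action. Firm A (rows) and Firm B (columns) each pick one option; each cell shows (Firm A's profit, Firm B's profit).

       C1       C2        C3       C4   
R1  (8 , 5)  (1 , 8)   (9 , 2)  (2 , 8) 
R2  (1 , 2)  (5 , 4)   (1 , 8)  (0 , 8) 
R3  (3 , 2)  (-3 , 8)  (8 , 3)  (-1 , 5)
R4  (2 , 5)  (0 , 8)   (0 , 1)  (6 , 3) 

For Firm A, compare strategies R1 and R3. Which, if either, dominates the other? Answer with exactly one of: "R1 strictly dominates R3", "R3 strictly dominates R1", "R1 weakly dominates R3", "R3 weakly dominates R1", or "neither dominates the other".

R1 strictly dominates R3

Compare R1 to R3 across each opponent action: C1: 8>3, C2: 1>-3, C3: 9>8, C4: 2>-1.
R1 gives a strictly higher payoff against each opponent action, so R1 strictly dominates R3.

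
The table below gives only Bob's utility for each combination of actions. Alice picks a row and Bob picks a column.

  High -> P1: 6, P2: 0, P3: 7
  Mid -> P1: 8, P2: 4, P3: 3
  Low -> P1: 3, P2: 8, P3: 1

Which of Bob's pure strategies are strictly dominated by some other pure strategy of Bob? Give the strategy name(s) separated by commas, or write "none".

P1: no other strategy beats it everywhere (P2 at High (6>0); P3 at Mid (8>3)).
P2: no other strategy beats it everywhere (P1 at Low (8>3); P3 at Mid (4>3)).
Nothing dominates P3: P1 at High (7>6); P2 at High (7>0).

none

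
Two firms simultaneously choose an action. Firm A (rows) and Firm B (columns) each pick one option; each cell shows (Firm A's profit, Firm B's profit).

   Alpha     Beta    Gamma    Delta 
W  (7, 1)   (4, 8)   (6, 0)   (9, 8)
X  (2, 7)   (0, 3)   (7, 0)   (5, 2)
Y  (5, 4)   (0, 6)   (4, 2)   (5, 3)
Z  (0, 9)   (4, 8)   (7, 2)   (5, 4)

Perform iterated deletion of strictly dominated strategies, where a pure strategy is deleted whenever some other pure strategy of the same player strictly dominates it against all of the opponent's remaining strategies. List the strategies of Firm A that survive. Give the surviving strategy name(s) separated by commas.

W, Z

Firm A's strategy Y is strictly dominated by W (Alpha: 7>5, Beta: 4>0, Gamma: 6>4, Delta: 9>5) and is removed.
Firm B's strategy Gamma is strictly dominated by Alpha (W: 1>0, X: 7>0, Z: 9>2) and is removed.
For Firm A, W strictly dominates X on the remaining columns (Alpha: 7>2, Beta: 4>0, Delta: 9>5); eliminate X.
Among the remaining strategies, none is strictly dominated by another pure strategy of the same player, so the elimination stops.
Surviving strategies — Firm A: {W, Z}; Firm B: {Alpha, Beta, Delta}.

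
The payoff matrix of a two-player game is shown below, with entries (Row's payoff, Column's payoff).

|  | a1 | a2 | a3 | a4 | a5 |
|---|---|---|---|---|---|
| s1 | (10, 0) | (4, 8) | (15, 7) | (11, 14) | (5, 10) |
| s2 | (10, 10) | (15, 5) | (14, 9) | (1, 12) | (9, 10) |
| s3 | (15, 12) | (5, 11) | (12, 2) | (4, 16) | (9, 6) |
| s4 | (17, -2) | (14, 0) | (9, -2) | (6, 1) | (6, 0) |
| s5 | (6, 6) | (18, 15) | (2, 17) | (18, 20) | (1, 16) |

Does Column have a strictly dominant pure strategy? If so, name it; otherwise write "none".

a4

a4 vs a1: s1: 14>0, s2: 12>10, s3: 16>12, s4: 1>-2, s5: 20>6.
a4 vs a2: s1: 14>8, s2: 12>5, s3: 16>11, s4: 1>0, s5: 20>15.
a4 vs a3: s1: 14>7, s2: 12>9, s3: 16>2, s4: 1>-2, s5: 20>17.
a4 vs a5: s1: 14>10, s2: 12>10, s3: 16>6, s4: 1>0, s5: 20>16.
a4 strictly beats every other strategy against every opponent action, so it is strictly dominant.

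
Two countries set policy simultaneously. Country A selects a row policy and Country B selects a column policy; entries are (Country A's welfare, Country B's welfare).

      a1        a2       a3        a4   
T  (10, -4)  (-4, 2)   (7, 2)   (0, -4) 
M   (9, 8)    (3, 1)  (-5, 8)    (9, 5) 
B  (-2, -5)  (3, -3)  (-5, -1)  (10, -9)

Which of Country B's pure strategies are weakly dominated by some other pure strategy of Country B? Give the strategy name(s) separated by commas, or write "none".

a1 is weakly dominated by a3 (T: 2>-4, M: 8=8, B: -1>-5).
a3 weakly dominates a2 — T: 2=2, M: 8>1, B: -1>-3.
a3: no other strategy beats it everywhere (a1 at T (2>-4); a2 at M (8>1); a4 at T (2>-4)).
a4: dominated, since a1 does at least as well everywhere (T: -4=-4, M: 8>5, B: -5>-9).

a1, a2, a4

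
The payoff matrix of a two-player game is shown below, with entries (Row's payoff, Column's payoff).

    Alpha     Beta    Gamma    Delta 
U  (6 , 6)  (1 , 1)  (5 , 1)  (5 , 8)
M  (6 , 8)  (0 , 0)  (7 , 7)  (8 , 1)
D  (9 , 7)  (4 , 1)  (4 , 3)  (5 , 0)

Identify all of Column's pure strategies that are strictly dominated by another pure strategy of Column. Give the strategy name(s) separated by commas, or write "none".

Beta, Gamma

Alpha is not dominated — it holds its own against Beta at U (6>1); Gamma at U (6>1); Delta at M (8>1).
Beta: dominated, since Alpha does at least as well everywhere (U: 6>1, M: 8>0, D: 7>1).
Gamma is strictly dominated by Alpha (U: 6>1, M: 8>7, D: 7>3).
Delta: no other strategy beats it everywhere (Alpha at U (8>6); Beta at U (8>1); Gamma at U (8>1)).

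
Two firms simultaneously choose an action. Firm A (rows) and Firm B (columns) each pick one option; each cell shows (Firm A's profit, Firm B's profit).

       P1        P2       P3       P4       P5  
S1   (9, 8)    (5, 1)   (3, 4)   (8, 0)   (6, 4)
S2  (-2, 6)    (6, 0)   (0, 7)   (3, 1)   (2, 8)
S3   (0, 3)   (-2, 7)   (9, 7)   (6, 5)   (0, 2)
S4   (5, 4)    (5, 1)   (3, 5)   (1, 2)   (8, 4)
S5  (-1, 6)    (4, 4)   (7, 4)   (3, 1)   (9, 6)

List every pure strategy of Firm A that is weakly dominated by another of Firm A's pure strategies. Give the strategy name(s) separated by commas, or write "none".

Nothing dominates S1: S2 at P1 (9>-2); S3 at P1 (9>0); S4 at P1 (9>5); S5 at P1 (9>-1).
S2 is not dominated — it holds its own against S1 at P2 (6>5); S3 at P2 (6>-2); S4 at P2 (6>5); S5 at P2 (6>4).
S3 is not dominated — it holds its own against S1 at P3 (9>3); S2 at P1 (0>-2); S4 at P3 (9>3); S5 at P1 (0>-1).
S4: no other strategy beats it everywhere (S1 at P5 (8>6); S2 at P1 (5>-2); S3 at P1 (5>0); S5 at P1 (5>-1)).
Nothing dominates S5: S1 at P3 (7>3); S2 at P1 (-1>-2); S3 at P2 (4>-2); S4 at P3 (7>3).

none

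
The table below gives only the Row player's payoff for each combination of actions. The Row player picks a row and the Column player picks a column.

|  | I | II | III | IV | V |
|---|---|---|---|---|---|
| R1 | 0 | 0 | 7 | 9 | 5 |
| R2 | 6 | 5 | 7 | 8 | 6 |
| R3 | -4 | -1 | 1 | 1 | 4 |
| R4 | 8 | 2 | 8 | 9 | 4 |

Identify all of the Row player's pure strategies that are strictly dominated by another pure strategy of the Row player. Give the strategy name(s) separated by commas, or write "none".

R1: no other strategy beats it everywhere (R2 at III (7=7); R3 at I (0>-4); R4 at IV (9=9)).
Nothing dominates R2: R1 at I (6>0); R3 at I (6>-4); R4 at II (5>2).
R1 strictly dominates R3 — I: 0>-4, II: 0>-1, III: 7>1, IV: 9>1, V: 5>4.
R4: no other strategy beats it everywhere (R1 at I (8>0); R2 at I (8>6); R3 at I (8>-4)).

R3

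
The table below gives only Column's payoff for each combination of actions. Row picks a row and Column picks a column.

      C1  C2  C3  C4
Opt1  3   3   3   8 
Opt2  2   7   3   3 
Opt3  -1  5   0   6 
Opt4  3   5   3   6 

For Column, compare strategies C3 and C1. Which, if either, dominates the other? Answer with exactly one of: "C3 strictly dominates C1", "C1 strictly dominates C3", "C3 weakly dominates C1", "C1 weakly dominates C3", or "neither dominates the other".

Compare C3 to C1 across each choice by Row: Opt1: 3=3, Opt2: 3>2, Opt3: 0>-1, Opt4: 3=3.
C3 is at least as good everywhere and strictly better somewhere (tied only at Opt1, Opt4), so C3 weakly but not strictly dominates C1.

C3 weakly dominates C1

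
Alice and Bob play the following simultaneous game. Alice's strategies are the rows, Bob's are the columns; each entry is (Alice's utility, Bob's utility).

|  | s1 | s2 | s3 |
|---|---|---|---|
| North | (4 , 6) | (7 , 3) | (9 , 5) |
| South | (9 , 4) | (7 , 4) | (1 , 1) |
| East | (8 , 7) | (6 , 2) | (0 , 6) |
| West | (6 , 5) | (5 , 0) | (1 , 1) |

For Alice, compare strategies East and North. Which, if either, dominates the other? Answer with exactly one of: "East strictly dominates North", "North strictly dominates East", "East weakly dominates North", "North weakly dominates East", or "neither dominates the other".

neither dominates the other

East's payoffs vs North's, by Bob's action — s1: 8>4, s2: 6<7, s3: 0<9.
East does better at s1 but worse at s2, s3; neither strategy dominates the other.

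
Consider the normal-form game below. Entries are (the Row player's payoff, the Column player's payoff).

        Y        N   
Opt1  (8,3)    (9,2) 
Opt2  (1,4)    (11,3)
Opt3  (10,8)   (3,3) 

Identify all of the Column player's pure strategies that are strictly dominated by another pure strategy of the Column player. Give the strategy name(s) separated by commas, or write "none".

N

Y: no other strategy beats it everywhere (N at Opt1 (3>2)).
N is strictly dominated by Y (Opt1: 3>2, Opt2: 4>3, Opt3: 8>3).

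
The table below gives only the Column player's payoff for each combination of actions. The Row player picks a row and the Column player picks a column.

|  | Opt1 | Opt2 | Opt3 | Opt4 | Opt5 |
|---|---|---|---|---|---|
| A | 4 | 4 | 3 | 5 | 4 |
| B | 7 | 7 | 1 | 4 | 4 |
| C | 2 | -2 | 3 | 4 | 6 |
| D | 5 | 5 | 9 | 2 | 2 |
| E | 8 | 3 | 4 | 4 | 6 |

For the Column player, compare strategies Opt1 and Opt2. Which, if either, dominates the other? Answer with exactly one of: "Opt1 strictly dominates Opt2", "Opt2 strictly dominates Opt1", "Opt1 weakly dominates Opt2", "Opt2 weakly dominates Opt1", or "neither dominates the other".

Opt1 weakly dominates Opt2

Opt1's payoffs vs Opt2's, by the Row player's action — A: 4=4, B: 7=7, C: 2>-2, D: 5=5, E: 8>3.
Opt1 is at least as good everywhere and strictly better somewhere (tied only at A, B, D), so Opt1 weakly but not strictly dominates Opt2.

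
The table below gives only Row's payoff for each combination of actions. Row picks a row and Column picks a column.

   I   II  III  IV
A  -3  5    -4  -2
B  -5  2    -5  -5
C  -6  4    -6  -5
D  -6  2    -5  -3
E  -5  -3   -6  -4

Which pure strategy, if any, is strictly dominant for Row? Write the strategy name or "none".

A

A vs B: I: -3>-5, II: 5>2, III: -4>-5, IV: -2>-5.
A vs C: I: -3>-6, II: 5>4, III: -4>-6, IV: -2>-5.
A vs D: I: -3>-6, II: 5>2, III: -4>-5, IV: -2>-3.
A vs E: I: -3>-5, II: 5>-3, III: -4>-6, IV: -2>-4.
A strictly beats every other strategy against every opponent action, so it is strictly dominant.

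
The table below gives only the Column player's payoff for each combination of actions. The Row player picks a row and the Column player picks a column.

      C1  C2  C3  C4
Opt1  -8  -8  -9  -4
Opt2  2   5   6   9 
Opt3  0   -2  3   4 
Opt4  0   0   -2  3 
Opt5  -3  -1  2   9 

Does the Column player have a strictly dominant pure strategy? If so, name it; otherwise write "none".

C4

C4 vs C1: Opt1: -4>-8, Opt2: 9>2, Opt3: 4>0, Opt4: 3>0, Opt5: 9>-3.
C4 vs C2: Opt1: -4>-8, Opt2: 9>5, Opt3: 4>-2, Opt4: 3>0, Opt5: 9>-1.
C4 vs C3: Opt1: -4>-9, Opt2: 9>6, Opt3: 4>3, Opt4: 3>-2, Opt5: 9>2.
C4 strictly beats every other strategy against every opponent action, so it is strictly dominant.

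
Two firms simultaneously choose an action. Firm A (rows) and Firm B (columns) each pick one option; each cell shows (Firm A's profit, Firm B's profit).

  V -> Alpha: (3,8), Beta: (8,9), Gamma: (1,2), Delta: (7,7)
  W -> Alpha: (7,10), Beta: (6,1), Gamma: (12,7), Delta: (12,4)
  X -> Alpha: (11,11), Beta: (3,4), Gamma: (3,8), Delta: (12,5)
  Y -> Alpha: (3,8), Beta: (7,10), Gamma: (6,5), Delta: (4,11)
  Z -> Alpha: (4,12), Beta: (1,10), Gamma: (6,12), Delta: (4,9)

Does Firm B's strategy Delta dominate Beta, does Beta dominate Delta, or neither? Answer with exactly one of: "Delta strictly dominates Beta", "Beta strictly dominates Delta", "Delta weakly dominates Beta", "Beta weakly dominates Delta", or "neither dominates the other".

neither dominates the other

Delta's payoffs vs Beta's, by Firm A's action — V: 7<9, W: 4>1, X: 5>4, Y: 11>10, Z: 9<10.
Delta does better at W, X, Y but worse at V, Z; neither strategy dominates the other.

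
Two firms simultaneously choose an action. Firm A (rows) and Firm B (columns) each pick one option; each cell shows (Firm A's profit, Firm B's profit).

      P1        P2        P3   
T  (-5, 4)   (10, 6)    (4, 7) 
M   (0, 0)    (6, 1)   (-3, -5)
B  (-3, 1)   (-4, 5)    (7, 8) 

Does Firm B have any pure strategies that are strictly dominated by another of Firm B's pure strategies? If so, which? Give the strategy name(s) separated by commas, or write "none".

P1 is strictly dominated by P2 (T: 6>4, M: 1>0, B: 5>1).
P2 is not dominated — it holds its own against P1 at T (6>4); P3 at M (1>-5).
P3 is not dominated — it holds its own against P1 at T (7>4); P2 at T (7>6).

P1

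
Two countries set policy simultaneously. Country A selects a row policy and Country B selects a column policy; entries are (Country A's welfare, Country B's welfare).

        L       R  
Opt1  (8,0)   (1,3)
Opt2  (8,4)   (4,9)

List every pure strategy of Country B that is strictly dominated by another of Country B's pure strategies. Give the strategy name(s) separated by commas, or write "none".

L

L: dominated, since R does at least as well everywhere (Opt1: 3>0, Opt2: 9>4).
R is not dominated — it holds its own against L at Opt1 (3>0).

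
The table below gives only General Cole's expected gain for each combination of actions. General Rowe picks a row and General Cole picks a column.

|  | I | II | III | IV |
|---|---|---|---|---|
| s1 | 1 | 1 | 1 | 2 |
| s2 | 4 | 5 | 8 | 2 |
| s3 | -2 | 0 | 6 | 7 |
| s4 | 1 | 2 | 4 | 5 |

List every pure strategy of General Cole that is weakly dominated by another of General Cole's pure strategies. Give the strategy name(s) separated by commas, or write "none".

I is weakly dominated by II (s1: 1=1, s2: 5>4, s3: 0>-2, s4: 2>1).
II is weakly dominated by III (s1: 1=1, s2: 8>5, s3: 6>0, s4: 4>2).
Nothing dominates III: I at s2 (8>4); II at s2 (8>5); IV at s2 (8>2).
IV is not dominated — it holds its own against I at s1 (2>1); II at s1 (2>1); III at s1 (2>1).

I, II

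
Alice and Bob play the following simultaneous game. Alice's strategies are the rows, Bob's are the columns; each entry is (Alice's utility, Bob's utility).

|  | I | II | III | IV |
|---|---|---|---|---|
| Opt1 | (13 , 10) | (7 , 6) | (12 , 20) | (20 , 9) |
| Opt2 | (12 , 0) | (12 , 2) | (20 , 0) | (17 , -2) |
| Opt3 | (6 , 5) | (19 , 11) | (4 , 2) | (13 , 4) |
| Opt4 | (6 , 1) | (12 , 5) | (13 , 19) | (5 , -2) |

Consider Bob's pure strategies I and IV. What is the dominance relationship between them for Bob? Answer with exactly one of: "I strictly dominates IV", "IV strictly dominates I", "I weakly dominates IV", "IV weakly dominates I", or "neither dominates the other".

I's payoffs vs IV's, by Alice's action — Opt1: 10>9, Opt2: 0>-2, Opt3: 5>4, Opt4: 1>-2.
Every comparison favours I, so I strictly dominates IV.

I strictly dominates IV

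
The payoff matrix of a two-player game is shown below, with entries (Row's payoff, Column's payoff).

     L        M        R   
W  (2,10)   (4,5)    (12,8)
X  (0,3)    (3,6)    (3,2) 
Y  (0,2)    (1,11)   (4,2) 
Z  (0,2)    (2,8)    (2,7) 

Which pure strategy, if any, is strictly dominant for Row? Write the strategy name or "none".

W vs X: L: 2>0, M: 4>3, R: 12>3.
W vs Y: L: 2>0, M: 4>1, R: 12>4.
W vs Z: L: 2>0, M: 4>2, R: 12>2.
W strictly beats every other strategy against every opponent action, so it is strictly dominant.

W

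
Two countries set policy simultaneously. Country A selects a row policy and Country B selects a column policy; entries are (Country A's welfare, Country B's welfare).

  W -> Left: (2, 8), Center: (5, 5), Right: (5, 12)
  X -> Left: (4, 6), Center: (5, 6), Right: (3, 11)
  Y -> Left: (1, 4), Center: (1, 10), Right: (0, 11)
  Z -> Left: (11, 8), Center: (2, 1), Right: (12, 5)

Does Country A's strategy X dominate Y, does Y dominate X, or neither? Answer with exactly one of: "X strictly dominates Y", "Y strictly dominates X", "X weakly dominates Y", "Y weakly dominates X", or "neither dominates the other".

Compare X to Y across each opponent action: Left: 4>1, Center: 5>1, Right: 3>0.
X gives a strictly higher payoff against each opponent action, so X strictly dominates Y.

X strictly dominates Y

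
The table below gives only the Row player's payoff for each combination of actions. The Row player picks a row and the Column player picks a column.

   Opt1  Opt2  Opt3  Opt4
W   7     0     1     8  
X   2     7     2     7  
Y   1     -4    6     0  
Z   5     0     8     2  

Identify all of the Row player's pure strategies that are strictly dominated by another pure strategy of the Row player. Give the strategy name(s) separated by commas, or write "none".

Y

W: no other strategy beats it everywhere (X at Opt1 (7>2); Y at Opt1 (7>1); Z at Opt1 (7>5)).
X is not dominated — it holds its own against W at Opt2 (7>0); Y at Opt1 (2>1); Z at Opt2 (7>0).
Y is strictly dominated by Z (Opt1: 5>1, Opt2: 0>-4, Opt3: 8>6, Opt4: 2>0).
Nothing dominates Z: W at Opt2 (0=0); X at Opt1 (5>2); Y at Opt1 (5>1).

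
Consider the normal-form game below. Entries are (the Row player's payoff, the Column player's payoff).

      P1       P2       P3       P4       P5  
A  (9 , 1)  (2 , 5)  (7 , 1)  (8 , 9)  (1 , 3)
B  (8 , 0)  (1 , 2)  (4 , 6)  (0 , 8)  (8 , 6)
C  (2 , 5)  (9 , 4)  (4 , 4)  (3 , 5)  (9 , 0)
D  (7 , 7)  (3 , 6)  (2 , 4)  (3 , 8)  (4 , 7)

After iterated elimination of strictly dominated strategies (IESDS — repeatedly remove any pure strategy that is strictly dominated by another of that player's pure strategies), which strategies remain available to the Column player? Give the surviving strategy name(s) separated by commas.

P4

The Column player's strategy P2 is strictly dominated by P4 (A: 9>5, B: 8>2, C: 5>4, D: 8>6) and is removed.
The Column player's strategy P3 is strictly dominated by P4 (A: 9>1, B: 8>6, C: 5>4, D: 8>4) and is removed.
For the Column player, P4 strictly dominates P5 on the remaining rows (A: 9>3, B: 8>6, C: 5>0, D: 8>7); eliminate P5.
Row B is eliminated: A beats it against every remaining column (P1: 9>8, P4: 8>0).
The Row player's strategy C is strictly dominated by A (P1: 9>2, P4: 8>3) and is removed.
For the Row player, A strictly dominates D on the remaining columns (P1: 9>7, P4: 8>3); eliminate D.
For the Column player, P4 strictly dominates P1 on the remaining rows (A: 9>1); eliminate P1.
Among the remaining strategies, none is strictly dominated by another pure strategy of the same player, so the elimination stops.
Surviving strategies — the Row player: {A}; the Column player: {P4}.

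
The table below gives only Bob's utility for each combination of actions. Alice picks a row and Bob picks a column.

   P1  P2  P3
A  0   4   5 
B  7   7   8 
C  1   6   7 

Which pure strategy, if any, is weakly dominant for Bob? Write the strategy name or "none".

P3 vs P1: A: 5>0, B: 8>7, C: 7>1.
P3 vs P2: A: 5>4, B: 8>7, C: 7>6.
P3 is at least as good as every other strategy against every opponent action, so it is weakly dominant.

P3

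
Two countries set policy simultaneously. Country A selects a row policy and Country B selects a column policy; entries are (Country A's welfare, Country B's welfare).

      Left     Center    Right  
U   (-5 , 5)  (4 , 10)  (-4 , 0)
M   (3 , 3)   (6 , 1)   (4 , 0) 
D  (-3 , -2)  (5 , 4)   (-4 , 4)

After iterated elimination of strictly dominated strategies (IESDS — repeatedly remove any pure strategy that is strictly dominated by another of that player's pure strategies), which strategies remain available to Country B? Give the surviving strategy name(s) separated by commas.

Left

For Country A, M strictly dominates U on the remaining columns (Left: 3>-5, Center: 6>4, Right: 4>-4); eliminate U.
Country A's strategy D is strictly dominated by M (Left: 3>-3, Center: 6>5, Right: 4>-4) and is removed.
For Country B, Left strictly dominates Center on the remaining rows (M: 3>1); eliminate Center.
For Country B, Left strictly dominates Right on the remaining rows (M: 3>0); eliminate Right.
Among the remaining strategies, none is strictly dominated by another pure strategy of the same player, so the elimination stops.
Surviving strategies — Country A: {M}; Country B: {Left}.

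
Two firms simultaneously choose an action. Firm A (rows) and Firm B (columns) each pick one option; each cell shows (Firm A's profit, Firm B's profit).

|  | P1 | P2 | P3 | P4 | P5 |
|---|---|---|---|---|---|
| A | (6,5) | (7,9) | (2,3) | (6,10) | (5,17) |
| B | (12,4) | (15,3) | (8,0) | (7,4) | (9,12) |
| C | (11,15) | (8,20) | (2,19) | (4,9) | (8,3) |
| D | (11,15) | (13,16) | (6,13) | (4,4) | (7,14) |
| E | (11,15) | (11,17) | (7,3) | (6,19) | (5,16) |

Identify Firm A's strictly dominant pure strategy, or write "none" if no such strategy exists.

B

B vs A: P1: 12>6, P2: 15>7, P3: 8>2, P4: 7>6, P5: 9>5.
B vs C: P1: 12>11, P2: 15>8, P3: 8>2, P4: 7>4, P5: 9>8.
B vs D: P1: 12>11, P2: 15>13, P3: 8>6, P4: 7>4, P5: 9>7.
B vs E: P1: 12>11, P2: 15>11, P3: 8>7, P4: 7>6, P5: 9>5.
B strictly beats every other strategy against every opponent action, so it is strictly dominant.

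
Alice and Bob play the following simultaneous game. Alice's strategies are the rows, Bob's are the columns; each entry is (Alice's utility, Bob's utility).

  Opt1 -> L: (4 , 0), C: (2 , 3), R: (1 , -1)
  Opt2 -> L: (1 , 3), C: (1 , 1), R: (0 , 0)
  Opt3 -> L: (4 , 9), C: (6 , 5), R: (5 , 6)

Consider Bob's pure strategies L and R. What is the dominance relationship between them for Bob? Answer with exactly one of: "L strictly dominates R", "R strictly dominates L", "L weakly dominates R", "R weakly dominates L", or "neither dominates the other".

Compare L to R across each choice by Alice: Opt1: 0>-1, Opt2: 3>0, Opt3: 9>6.
Every comparison favours L, so L strictly dominates R.

L strictly dominates R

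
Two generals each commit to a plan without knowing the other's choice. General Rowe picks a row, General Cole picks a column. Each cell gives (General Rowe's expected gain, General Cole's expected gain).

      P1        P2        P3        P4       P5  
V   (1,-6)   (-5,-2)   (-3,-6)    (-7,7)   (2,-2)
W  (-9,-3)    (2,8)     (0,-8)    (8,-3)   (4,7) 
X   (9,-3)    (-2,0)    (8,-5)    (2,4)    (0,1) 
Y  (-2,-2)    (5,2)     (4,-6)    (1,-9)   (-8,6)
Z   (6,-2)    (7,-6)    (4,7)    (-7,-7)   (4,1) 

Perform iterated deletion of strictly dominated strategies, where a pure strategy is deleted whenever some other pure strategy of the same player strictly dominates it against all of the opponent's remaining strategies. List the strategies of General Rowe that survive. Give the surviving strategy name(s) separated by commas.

For General Cole, P5 strictly dominates P1 on the remaining rows (V: -2>-6, W: 7>-3, X: 1>-3, Y: 6>-2, Z: 1>-2); eliminate P1.
Row V is eliminated: W beats it against every remaining column (P2: 2>-5, P3: 0>-3, P4: 8>-7, P5: 4>2).
Among the remaining strategies, none is strictly dominated by another pure strategy of the same player, so the elimination stops.
Surviving strategies — General Rowe: {W, X, Y, Z}; General Cole: {P2, P3, P4, P5}.

W, X, Y, Z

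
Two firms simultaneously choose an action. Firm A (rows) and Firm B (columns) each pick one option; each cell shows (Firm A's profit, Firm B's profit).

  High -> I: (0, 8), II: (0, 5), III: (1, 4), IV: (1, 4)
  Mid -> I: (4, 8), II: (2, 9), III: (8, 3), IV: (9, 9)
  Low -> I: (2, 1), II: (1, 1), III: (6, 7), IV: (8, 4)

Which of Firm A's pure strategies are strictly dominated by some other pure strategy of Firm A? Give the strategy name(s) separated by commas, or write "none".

High: dominated, since Mid does at least as well everywhere (I: 4>0, II: 2>0, III: 8>1, IV: 9>1).
Mid: no other strategy beats it everywhere (High at I (4>0); Low at I (4>2)).
Low: dominated, since Mid does at least as well everywhere (I: 4>2, II: 2>1, III: 8>6, IV: 9>8).

High, Low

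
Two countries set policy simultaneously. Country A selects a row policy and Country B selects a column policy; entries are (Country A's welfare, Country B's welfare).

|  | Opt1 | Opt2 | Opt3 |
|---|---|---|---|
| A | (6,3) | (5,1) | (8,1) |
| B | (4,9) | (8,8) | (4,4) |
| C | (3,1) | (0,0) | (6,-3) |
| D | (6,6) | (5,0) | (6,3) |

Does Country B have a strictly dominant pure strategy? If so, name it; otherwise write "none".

Opt1 vs Opt2: A: 3>1, B: 9>8, C: 1>0, D: 6>0.
Opt1 vs Opt3: A: 3>1, B: 9>4, C: 1>-3, D: 6>3.
Opt1 strictly beats every other strategy against every opponent action, so it is strictly dominant.

Opt1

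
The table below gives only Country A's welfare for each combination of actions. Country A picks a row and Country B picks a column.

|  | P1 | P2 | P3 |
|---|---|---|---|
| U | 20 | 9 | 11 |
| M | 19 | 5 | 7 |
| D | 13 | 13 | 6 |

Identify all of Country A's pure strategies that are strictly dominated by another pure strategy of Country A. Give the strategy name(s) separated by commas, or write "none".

M

U: no other strategy beats it everywhere (M at P1 (20>19); D at P1 (20>13)).
M is strictly dominated by U (P1: 20>19, P2: 9>5, P3: 11>7).
D: no other strategy beats it everywhere (U at P2 (13>9); M at P2 (13>5)).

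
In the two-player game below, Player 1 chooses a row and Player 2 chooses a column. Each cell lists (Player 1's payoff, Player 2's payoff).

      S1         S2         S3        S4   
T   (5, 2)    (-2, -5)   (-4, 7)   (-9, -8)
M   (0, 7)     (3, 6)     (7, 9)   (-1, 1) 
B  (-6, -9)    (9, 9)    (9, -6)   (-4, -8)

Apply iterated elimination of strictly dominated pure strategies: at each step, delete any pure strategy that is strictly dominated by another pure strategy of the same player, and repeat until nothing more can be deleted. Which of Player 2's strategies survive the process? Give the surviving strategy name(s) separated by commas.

Player 2's strategy S1 is strictly dominated by S3 (T: 7>2, M: 9>7, B: -6>-9) and is removed.
For Player 1, M strictly dominates T on the remaining columns (S2: 3>-2, S3: 7>-4, S4: -1>-9); eliminate T.
For Player 2, S2 strictly dominates S4 on the remaining rows (M: 6>1, B: 9>-8); eliminate S4.
Player 1's strategy M is strictly dominated by B (S2: 9>3, S3: 9>7) and is removed.
Column S3 is eliminated: S2 beats it against every remaining row (B: 9>-6).
Among the remaining strategies, none is strictly dominated by another pure strategy of the same player, so the elimination stops.
Surviving strategies — Player 1: {B}; Player 2: {S2}.

S2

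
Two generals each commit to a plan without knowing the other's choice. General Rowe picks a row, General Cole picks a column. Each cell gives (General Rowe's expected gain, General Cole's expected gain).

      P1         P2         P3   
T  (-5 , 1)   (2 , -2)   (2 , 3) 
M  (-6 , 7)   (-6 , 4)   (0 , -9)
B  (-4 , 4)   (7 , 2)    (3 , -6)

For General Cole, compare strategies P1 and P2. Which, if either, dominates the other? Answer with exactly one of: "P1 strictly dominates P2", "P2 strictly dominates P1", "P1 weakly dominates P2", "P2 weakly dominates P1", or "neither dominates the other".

P1 strictly dominates P2

Compare P1 to P2 across every action of General Rowe: T: 1>-2, M: 7>4, B: 4>2.
P1 gives a strictly higher payoff against every action of General Rowe, so P1 strictly dominates P2.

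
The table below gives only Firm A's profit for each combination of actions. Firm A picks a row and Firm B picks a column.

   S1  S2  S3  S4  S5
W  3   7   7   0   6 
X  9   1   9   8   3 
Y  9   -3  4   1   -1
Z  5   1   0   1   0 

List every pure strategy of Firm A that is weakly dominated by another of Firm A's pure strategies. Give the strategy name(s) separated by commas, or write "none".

Nothing dominates W: X at S2 (7>1); Y at S2 (7>-3); Z at S2 (7>1).
Nothing dominates X: W at S1 (9>3); Y at S2 (1>-3); Z at S1 (9>5).
X weakly dominates Y — S1: 9=9, S2: 1>-3, S3: 9>4, S4: 8>1, S5: 3>-1.
Z is weakly dominated by X (S1: 9>5, S2: 1=1, S3: 9>0, S4: 8>1, S5: 3>0).

Y, Z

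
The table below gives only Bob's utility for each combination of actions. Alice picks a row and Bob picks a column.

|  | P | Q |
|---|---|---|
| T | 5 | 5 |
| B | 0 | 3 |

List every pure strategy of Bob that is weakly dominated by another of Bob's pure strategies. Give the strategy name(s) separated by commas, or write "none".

P

Q weakly dominates P — T: 5=5, B: 3>0.
Q: no other strategy beats it everywhere (P at B (3>0)).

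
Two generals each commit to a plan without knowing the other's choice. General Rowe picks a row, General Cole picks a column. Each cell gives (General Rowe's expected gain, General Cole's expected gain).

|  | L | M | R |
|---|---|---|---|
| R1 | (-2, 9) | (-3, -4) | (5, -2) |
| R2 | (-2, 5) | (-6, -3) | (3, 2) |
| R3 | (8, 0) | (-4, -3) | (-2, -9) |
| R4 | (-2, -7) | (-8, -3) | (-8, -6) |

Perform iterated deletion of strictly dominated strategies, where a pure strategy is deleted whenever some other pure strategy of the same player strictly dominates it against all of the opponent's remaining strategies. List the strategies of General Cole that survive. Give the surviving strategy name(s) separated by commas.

General Rowe's strategy R4 is strictly dominated by R3 (L: 8>-2, M: -4>-8, R: -2>-8) and is removed.
General Cole's strategy M is strictly dominated by L (R1: 9>-4, R2: 5>-3, R3: 0>-3) and is removed.
Column R is eliminated: L beats it against every remaining row (R1: 9>-2, R2: 5>2, R3: 0>-9).
Row R1 is eliminated: R3 beats it against every remaining column (L: 8>-2).
Row R2 is eliminated: R3 beats it against every remaining column (L: 8>-2).
Among the remaining strategies, none is strictly dominated by another pure strategy of the same player, so the elimination stops.
Surviving strategies — General Rowe: {R3}; General Cole: {L}.

L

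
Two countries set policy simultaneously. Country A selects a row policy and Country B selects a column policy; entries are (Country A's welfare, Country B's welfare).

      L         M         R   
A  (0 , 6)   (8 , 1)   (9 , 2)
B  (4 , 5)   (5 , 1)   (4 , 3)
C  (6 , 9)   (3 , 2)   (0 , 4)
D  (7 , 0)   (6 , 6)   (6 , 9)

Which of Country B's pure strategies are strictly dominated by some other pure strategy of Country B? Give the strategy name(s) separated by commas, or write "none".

L is not dominated — it holds its own against M at A (6>1); R at A (6>2).
R strictly dominates M — A: 2>1, B: 3>1, C: 4>2, D: 9>6.
R: no other strategy beats it everywhere (L at D (9>0); M at A (2>1)).

M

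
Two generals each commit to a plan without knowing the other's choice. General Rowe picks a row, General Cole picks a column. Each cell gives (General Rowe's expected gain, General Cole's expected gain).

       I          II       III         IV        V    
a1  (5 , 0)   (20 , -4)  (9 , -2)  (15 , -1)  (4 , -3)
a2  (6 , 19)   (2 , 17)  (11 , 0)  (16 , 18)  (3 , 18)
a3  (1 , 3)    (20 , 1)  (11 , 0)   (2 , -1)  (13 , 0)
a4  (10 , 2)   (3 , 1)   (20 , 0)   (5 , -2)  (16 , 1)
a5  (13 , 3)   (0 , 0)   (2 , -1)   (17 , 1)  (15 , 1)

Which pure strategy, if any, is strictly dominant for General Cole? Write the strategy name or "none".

I vs II: a1: 0>-4, a2: 19>17, a3: 3>1, a4: 2>1, a5: 3>0.
I vs III: a1: 0>-2, a2: 19>0, a3: 3>0, a4: 2>0, a5: 3>-1.
I vs IV: a1: 0>-1, a2: 19>18, a3: 3>-1, a4: 2>-2, a5: 3>1.
I vs V: a1: 0>-3, a2: 19>18, a3: 3>0, a4: 2>1, a5: 3>1.
I strictly beats every other strategy against every opponent action, so it is strictly dominant.

I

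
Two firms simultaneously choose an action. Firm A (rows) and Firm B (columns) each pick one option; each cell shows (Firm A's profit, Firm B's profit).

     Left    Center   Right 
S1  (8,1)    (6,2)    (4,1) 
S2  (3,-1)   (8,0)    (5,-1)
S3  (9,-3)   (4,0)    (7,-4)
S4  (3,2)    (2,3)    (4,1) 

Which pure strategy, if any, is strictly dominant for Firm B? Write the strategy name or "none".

Center vs Left: S1: 2>1, S2: 0>-1, S3: 0>-3, S4: 3>2.
Center vs Right: S1: 2>1, S2: 0>-1, S3: 0>-4, S4: 3>1.
Center strictly beats every other strategy against every opponent action, so it is strictly dominant.

Center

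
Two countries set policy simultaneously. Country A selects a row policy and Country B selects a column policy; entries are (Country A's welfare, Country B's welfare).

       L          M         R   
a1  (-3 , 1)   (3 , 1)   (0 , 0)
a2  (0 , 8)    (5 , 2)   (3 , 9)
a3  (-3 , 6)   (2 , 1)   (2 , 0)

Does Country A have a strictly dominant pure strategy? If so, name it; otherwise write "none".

a2

a2 vs a1: L: 0>-3, M: 5>3, R: 3>0.
a2 vs a3: L: 0>-3, M: 5>2, R: 3>2.
a2 strictly beats every other strategy against every opponent action, so it is strictly dominant.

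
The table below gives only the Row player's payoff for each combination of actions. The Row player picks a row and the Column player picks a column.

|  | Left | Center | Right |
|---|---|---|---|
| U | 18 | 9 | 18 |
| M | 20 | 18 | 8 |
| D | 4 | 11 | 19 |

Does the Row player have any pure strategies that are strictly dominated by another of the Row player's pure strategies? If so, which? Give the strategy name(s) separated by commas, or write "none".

none

U is not dominated — it holds its own against M at Right (18>8); D at Left (18>4).
M is not dominated — it holds its own against U at Left (20>18); D at Left (20>4).
D is not dominated — it holds its own against U at Center (11>9); M at Right (19>8).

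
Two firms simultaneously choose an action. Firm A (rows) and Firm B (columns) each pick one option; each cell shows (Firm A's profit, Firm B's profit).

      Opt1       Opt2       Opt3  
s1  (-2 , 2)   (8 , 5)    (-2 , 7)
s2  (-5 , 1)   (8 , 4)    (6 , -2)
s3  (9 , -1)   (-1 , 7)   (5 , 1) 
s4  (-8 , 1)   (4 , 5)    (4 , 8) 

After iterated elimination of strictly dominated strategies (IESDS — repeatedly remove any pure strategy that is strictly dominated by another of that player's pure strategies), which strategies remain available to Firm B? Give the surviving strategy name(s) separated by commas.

Firm A's strategy s4 is strictly dominated by s2 (Opt1: -5>-8, Opt2: 8>4, Opt3: 6>4) and is removed.
Column Opt1 is eliminated: Opt2 beats it against every remaining row (s1: 5>2, s2: 4>1, s3: 7>-1).
For Firm A, s2 strictly dominates s3 on the remaining columns (Opt2: 8>-1, Opt3: 6>5); eliminate s3.
Among the remaining strategies, none is strictly dominated by another pure strategy of the same player, so the elimination stops.
Surviving strategies — Firm A: {s1, s2}; Firm B: {Opt2, Opt3}.

Opt2, Opt3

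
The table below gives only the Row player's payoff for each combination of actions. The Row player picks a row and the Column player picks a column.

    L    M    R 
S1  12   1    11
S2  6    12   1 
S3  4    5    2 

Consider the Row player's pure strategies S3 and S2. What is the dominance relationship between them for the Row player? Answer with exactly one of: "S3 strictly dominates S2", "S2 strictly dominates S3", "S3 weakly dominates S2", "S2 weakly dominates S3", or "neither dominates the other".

neither dominates the other

Compare S3 to S2 across every action of the Column player: L: 4<6, M: 5<12, R: 2>1.
S3 does better at R but worse at L, M; neither strategy dominates the other.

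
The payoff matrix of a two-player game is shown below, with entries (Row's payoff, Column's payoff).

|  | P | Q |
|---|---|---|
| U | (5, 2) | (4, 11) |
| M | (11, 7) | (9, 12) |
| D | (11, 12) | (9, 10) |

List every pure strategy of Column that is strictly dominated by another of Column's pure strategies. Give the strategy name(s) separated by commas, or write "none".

none

Nothing dominates P: Q at D (12>10).
Q is not dominated — it holds its own against P at U (11>2).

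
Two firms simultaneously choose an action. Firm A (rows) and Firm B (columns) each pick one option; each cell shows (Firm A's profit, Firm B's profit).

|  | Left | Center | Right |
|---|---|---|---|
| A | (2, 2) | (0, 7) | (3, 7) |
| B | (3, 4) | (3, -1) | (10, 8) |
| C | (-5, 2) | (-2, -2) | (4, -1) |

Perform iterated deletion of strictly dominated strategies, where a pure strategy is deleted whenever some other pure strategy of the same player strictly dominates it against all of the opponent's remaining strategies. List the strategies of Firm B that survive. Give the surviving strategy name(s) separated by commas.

Right

Firm A's strategy A is strictly dominated by B (Left: 3>2, Center: 3>0, Right: 10>3) and is removed.
Firm A's strategy C is strictly dominated by B (Left: 3>-5, Center: 3>-2, Right: 10>4) and is removed.
For Firm B, Right strictly dominates Left on the remaining rows (B: 8>4); eliminate Left.
Column Center is eliminated: Right beats it against every remaining row (B: 8>-1).
Among the remaining strategies, none is strictly dominated by another pure strategy of the same player, so the elimination stops.
Surviving strategies — Firm A: {B}; Firm B: {Right}.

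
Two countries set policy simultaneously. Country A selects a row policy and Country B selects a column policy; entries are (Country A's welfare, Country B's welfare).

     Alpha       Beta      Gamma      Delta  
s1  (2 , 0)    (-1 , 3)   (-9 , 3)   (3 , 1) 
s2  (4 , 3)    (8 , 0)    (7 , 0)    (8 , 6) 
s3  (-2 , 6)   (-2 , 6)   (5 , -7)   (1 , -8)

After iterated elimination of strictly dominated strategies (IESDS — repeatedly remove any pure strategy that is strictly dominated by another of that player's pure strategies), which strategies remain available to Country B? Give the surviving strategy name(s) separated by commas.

Delta

For Country A, s2 strictly dominates s1 on the remaining columns (Alpha: 4>2, Beta: 8>-1, Gamma: 7>-9, Delta: 8>3); eliminate s1.
Row s3 is eliminated: s2 beats it against every remaining column (Alpha: 4>-2, Beta: 8>-2, Gamma: 7>5, Delta: 8>1).
For Country B, Delta strictly dominates Alpha on the remaining rows (s2: 6>3); eliminate Alpha.
Country B's strategy Beta is strictly dominated by Delta (s2: 6>0) and is removed.
Country B's strategy Gamma is strictly dominated by Delta (s2: 6>0) and is removed.
Among the remaining strategies, none is strictly dominated by another pure strategy of the same player, so the elimination stops.
Surviving strategies — Country A: {s2}; Country B: {Delta}.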